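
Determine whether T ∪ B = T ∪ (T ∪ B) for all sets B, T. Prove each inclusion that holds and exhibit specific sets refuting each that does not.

Forward inclusion. Let x ∈ T ∪ B. Then either x ∈ B and x ∉ T; or x ∈ T and x ∉ B; or x ∈ B ∩ T. In each case x ∈ T ∪ (T ∪ B), so T ∪ B ⊆ T ∪ (T ∪ B).

Reverse inclusion. Let x ∈ T ∪ (T ∪ B). Then either x ∈ B and x ∉ T; or x ∈ T and x ∉ B; or x ∈ B ∩ T. In each case x ∈ T ∪ B, so T ∪ (T ∪ B) ⊆ T ∪ B.

Both inclusions hold; the sets are equal.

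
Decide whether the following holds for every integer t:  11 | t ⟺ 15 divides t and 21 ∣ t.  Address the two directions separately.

Neither direction holds.

(⟹) This fails: take t = 11. Certainly 11 ∣ 11, but 15 ∤ 11.

(⟸) This fails: take t = 105. Both 15 ∣ 105 and 21 ∣ 105, yet 105 is not a multiple of 11 (since 105 = 9·11 + 6), so 11 ∤ 105.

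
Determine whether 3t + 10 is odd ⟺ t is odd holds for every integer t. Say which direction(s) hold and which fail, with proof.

Both directions hold; the statement is true.

(⇒) Suppose 3t + 10 is odd. Since 3 is odd, 3t and t have the same parity, so 3t + 10 ≡ t + 10 (mod 2). As 10 is even, 3t + 10 is odd exactly when t is odd. Thus t is odd.

(⇐) Conversely, suppose t is odd; write t = 2j + 1. Then 3t + 10 = 3·(2j + 1) + 10 = 2·3j + 13, which is odd.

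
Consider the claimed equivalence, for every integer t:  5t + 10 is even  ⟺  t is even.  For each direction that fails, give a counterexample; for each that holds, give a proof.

Both directions hold; the statement is true.

Converse. Suppose t is even; write t = 2j. Then 5t + 10 = 5·(2j) + 10 = 2·5j + 10, which is even.

Forward direction. Suppose 5t + 10 is even. Since 5 is odd, 5t and t have the same parity, so 5t + 10 ≡ t + 10 (mod 2). As 10 is even, 5t + 10 is even exactly when t is even. Thus t is even.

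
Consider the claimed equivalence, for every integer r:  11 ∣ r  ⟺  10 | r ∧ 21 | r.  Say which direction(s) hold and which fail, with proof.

(→) This fails: take r = 11. Certainly 11 ∣ 11, but 10 ∤ 11.

(←) This fails: take r = 210. Both 10 ∣ 210 and 21 ∣ 210, yet 210 is not a multiple of 11 (since 210 = 19·11 + 1), so 11 ∤ 210.

Neither implication holds.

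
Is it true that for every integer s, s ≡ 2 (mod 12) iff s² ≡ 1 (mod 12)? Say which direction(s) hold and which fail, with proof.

(→) This fails: take s = 2. Then 2 ≡ 2 (mod 12), but 2² = 4 ≡ 4 (mod 12), not 1.

(←) This fails: take s = 1. Then 1² = 1 ≡ 1 (mod 12), yet 1 ≡ 1 (mod 12), not 2.

(⇒) fails and (⇐) fails.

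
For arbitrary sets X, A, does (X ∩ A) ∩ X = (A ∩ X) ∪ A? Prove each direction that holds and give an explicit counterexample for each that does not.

The sets are not equal: only the forward inclusion holds.

(⟸) This inclusion fails. Take X = ∅, A = {1}; then 1 ∈ (A ∩ X) ∪ A but 1 ∉ (X ∩ A) ∩ X.

(⟹) Let x ∈ (X ∩ A) ∩ X. Then x ∈ X ∩ A, from which x ∈ (A ∩ X) ∪ A.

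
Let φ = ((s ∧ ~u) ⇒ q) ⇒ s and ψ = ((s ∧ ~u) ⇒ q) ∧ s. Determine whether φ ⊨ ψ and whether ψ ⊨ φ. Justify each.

[⇐] Assume the antecedent. If u is true, the antecedent forces (u = T, s = T, q = F) or (u = T, s = T, q = T), and ((s ∧ ~u) ⇒ q) ⇒ s holds there. If u is false, the antecedent forces (u = F, s = T, q = T), and ((s ∧ ~u) ⇒ q) ⇒ s holds there. Either way ((s ∧ ~u) ⇒ q) ⇒ s holds.

[⇒] This fails. Under u = F, s = T, q = F, the left side is true but the right side is false.

(⇒) fails; (⇐) holds.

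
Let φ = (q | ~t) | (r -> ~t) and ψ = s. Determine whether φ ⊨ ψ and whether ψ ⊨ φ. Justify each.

[⇒] This fails. Under s = F, q = F, t = F, r = F, the left side is true but the right side is false.

[⇐] This fails. Under s = T, q = F, t = T, r = T, the left side is false but the right side is true.

(⇒) fails and (⇐) fails.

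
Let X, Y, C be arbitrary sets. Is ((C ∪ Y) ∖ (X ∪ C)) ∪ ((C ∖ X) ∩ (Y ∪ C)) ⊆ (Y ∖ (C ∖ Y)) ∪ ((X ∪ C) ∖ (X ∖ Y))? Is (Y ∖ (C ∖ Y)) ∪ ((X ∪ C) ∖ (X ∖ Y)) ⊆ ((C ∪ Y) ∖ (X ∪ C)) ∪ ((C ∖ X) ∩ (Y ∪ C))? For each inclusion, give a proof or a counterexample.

Only the forward inclusion holds.

(⊆) Let x ∈ ((C ∪ Y) ∖ (X ∪ C)) ∪ ((C ∖ X) ∩ (Y ∪ C)). Then either x ∈ Y and x ∉ X, C; or x ∈ C and x ∉ X, Y; or x ∈ Y ∩ C and x ∉ X. In each case x ∈ (Y ∖ (C ∖ Y)) ∪ ((X ∪ C) ∖ (X ∖ Y)), so ((C ∪ Y) ∖ (X ∪ C)) ∪ ((C ∖ X) ∩ (Y ∪ C)) ⊆ (Y ∖ (C ∖ Y)) ∪ ((X ∪ C) ∖ (X ∖ Y)).

(⊇) This inclusion fails. Take X = {1}, Y = {1}, C = ∅; then 1 ∈ (Y ∖ (C ∖ Y)) ∪ ((X ∪ C) ∖ (X ∖ Y)) but 1 ∉ ((C ∪ Y) ∖ (X ∪ C)) ∪ ((C ∖ X) ∩ (Y ∪ C)).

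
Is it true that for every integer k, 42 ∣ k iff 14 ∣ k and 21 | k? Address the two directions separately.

The biconditional holds.

(⟹) If 42 ∣ k, write k = 42q. Since 42 = 3·14, k = 14·(3q), so 14 ∣ k; and since 42 = 2·21, k = 21·(2q), so 21 ∣ k.

(⟸) Suppose 14 ∣ k and 21 ∣ k. Any common multiple of 14 and 21 is a multiple of their lcm; here lcm(14, 21) = 14·21/gcd(14, 21) = 294/7 = 42, so 42 ∣ k.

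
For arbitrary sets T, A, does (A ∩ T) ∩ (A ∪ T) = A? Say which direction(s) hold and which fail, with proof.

(⊆) holds; (⊇) fails.

Reverse inclusion. This inclusion fails. Take T = ∅, A = {1}; then 1 ∈ A but 1 ∉ (A ∩ T) ∩ (A ∪ T).

Forward inclusion. Let x ∈ (A ∩ T) ∩ (A ∪ T). Then x ∈ T ∩ A, from which x ∈ A.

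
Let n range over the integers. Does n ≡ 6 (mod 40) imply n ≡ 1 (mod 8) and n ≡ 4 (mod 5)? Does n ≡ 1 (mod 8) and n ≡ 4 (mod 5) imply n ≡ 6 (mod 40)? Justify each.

(⟹) This fails: n = 6 gives 6 ≡ 6 (mod 40) but 6 ≡ 6 (mod 8), so the conjunction on the right does not hold.

(⟸) This fails: n = 9 satisfies both congruences on the right (9 ≡ 1 mod 8 and 9 ≡ 4 mod 5) yet 9 ≡ 9 (mod 40), not 6.

Neither implication holds.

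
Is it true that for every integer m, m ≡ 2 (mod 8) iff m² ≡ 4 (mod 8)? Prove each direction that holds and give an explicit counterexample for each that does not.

The forward direction holds; the converse fails.

[⇒] Suppose m ≡ 2 (mod 8). Write m = 8j + 2. Then (8j + 2)² = 64j² + 32j + 4 = 8(8j² + 4j) + 4, so m² ≡ 4 (mod 8).

[⇐] This fails: take m = 6. Then 6² = 36 ≡ 4 (mod 8), yet 6 ≡ 6 (mod 8), not 2.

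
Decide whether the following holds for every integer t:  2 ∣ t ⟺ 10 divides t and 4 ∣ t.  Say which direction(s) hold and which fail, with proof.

(⇒) fails; (⇐) holds.

[⇒] This fails: take t = 2. Certainly 2 ∣ 2, but 10 ∤ 2.

[⇐] Suppose 10 ∣ t and 4 ∣ t. Any common multiple of 10 and 4 is a multiple of their lcm; here lcm(10, 4) = 10·4/gcd(10, 4) = 40/2 = 20, so 20 ∣ t. Since 2 ∣ 20, it follows that 2 ∣ t.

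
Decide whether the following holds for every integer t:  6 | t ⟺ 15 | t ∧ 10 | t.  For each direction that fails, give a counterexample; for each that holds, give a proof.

Only the converse holds.

(⟹) This fails: take t = 6. Certainly 6 ∣ 6, but 15 ∤ 6.

(⟸) Suppose 15 ∣ t and 10 ∣ t. Any common multiple of 15 and 10 is a multiple of their lcm; here lcm(15, 10) = 15·10/gcd(15, 10) = 150/5 = 30, so 30 ∣ t. Since 6 ∣ 30, it follows that 6 ∣ t.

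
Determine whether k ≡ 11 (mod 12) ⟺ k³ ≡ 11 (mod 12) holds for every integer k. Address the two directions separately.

(→) Suppose k ≡ 11 (mod 12). Write k = 12j + 11. Then (12j + 11)³ = 1728j³ + 4752j² + 4356j + 1331 = 12(144j³ + 396j² + 363j + 110) + 11, so k³ ≡ 11 (mod 12).

(←) Conversely, suppose k³ ≡ 11 (mod 12). The only residue r in {0, …, 11} with r³ ≡ 11 (mod 12) is r = 11, so k ≡ 11 (mod 12).

Both implications hold.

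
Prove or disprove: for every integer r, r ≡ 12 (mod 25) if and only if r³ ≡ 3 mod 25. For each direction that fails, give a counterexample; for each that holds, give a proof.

(←) Suppose r³ ≡ 3 (mod 25). The only residue r in {0, …, 24} with r³ ≡ 3 (mod 25) is r = 12, so r ≡ 12 (mod 25).

(→) Suppose r ≡ 12 (mod 25). Write r = 25j + 12. Then (25j + 12)³ = 15625j³ + 22500j² + 10800j + 1728 = 25(625j³ + 900j² + 432j + 69) + 3, so r³ ≡ 3 (mod 25).

The biconditional holds.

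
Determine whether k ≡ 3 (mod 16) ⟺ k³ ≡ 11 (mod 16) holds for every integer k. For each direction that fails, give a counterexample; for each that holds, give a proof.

Forward direction. Suppose k ≡ 3 (mod 16). Write k = 16j + 3. Then (16j + 3)³ = 4096j³ + 2304j² + 432j + 27 = 16(256j³ + 144j² + 27j + 1) + 11, so k³ ≡ 11 (mod 16).

Converse. Suppose k³ ≡ 11 (mod 16). The only residue r in {0, …, 15} with r³ ≡ 11 (mod 16) is r = 3, so k ≡ 3 (mod 16).

The biconditional holds.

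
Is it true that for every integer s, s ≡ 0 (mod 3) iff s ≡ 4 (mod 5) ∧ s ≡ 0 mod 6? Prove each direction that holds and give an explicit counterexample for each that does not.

Only the converse holds.

(→) This fails: s = 0 gives 0 ≡ 0 (mod 3) but 0 ≡ 0 (mod 5), so the conjunction on the right does not hold.

(←) Conversely, if s ≡ 4 (mod 5) and s ≡ 0 (mod 6), then by the Chinese remainder theorem s ≡ 24 (mod 30). Since 24 ≡ 0 (mod 3) and 3 ∣ 30, we get s ≡ 0 (mod 3).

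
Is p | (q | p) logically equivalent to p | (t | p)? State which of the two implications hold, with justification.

Neither implication holds.

[⇒] This fails. Under t = F, q = T, p = F, the left side is true but the right side is false.

[⇐] This fails. Under t = T, q = F, p = F, the left side is false but the right side is true.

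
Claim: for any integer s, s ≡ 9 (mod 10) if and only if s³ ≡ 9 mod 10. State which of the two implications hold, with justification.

(⟹) Suppose s ≡ 9 (mod 10). Write s = 10j + 9. Then (10j + 9)³ = 1000j³ + 2700j² + 2430j + 729 = 10(100j³ + 270j² + 243j + 72) + 9, so s³ ≡ 9 (mod 10).

(⟸) Conversely, suppose s³ ≡ 9 (mod 10). The only residue r in {0, …, 9} with r³ ≡ 9 (mod 10) is r = 9, so s ≡ 9 (mod 10).

Equivalent; both directions hold.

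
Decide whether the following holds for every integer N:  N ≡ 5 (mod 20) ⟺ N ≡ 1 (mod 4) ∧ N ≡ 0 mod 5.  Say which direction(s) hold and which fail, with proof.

Converse. If N ≡ 1 (mod 4) and N ≡ 0 (mod 5), then by the Chinese remainder theorem N ≡ 5 (mod 20). This is exactly N ≡ 5 (mod 20).

Forward direction. Suppose N ≡ 5 (mod 20); write N = 20j + 5. Since 4 ∣ 20, reducing mod 4 gives N ≡ 5 ≡ 1 (mod 4); since 5 ∣ 20, reducing mod 5 gives N ≡ 5 ≡ 0 (mod 5).

Both directions hold; the statement is true.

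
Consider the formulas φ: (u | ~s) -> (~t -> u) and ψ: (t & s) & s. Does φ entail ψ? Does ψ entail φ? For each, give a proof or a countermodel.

Forward direction. This fails. Under u = T, s = F, t = F, the left side is true but the right side is false.

Converse. Assume the antecedent. If u is true, (u | ~s) -> (~t -> u) reduces to true regardless of the other variables. If u is false, the antecedent forces (u = F, s = T, t = T), and (u | ~s) -> (~t -> u) holds there. Either way (u | ~s) -> (~t -> u) holds.

(⇒) fails; (⇐) holds.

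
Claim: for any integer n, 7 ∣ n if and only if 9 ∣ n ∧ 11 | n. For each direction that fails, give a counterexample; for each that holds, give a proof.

Both directions fail.

Forward direction. This fails: take n = 7. Certainly 7 ∣ 7, but 9 ∤ 7.

Converse. This fails: take n = 99. Both 9 ∣ 99 and 11 ∣ 99, yet 99 is not a multiple of 7 (since 99 = 14·7 + 1), so 7 ∤ 99.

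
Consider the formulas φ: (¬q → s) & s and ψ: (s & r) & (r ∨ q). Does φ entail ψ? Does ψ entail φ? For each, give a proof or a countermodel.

Only the converse holds.

Forward direction. This fails. Under r = F, s = T, q = F, the left side is true but the right side is false.

Converse. Assume the antecedent. If r is true, the antecedent forces (r = T, s = T, q = F) or (r = T, s = T, q = T), and (¬q → s) & s holds there. If r is false, the antecedent cannot hold. Either way (¬q → s) & s holds.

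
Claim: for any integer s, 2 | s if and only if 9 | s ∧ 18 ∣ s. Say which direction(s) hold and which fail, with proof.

The forward direction fails; the converse holds.

(→) This fails: take s = 2. Certainly 2 ∣ 2, but 9 ∤ 2.

(←) Suppose 9 ∣ s and 18 ∣ s. Any common multiple of 9 and 18 is a multiple of their lcm; here lcm(9, 18) = 9·18/gcd(9, 18) = 162/9 = 18, so 18 ∣ s. Since 2 ∣ 18, it follows that 2 ∣ s.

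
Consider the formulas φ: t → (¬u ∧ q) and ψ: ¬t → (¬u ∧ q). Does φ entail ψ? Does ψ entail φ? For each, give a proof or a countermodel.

(⇒) This fails. Under u = F, t = F, q = F, the left side is true but the right side is false.

(⇐) This fails. Under u = F, t = T, q = F, the left side is false but the right side is true.

Both directions fail.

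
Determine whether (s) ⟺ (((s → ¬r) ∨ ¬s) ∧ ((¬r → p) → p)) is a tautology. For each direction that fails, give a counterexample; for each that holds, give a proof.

Both directions fail.

(⇒) This fails. Under s = T, p = F, r = T, the left side is true but the right side is false.

(⇐) This fails. Under s = F, p = F, r = F, the left side is false but the right side is true.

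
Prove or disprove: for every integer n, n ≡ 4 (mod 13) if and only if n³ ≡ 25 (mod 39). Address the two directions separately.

Both directions fail.

[⇒] This fails: take n = 17. Then 17 ≡ 4 (mod 13), but 17³ = 4913 ≡ 38 (mod 39), not 25.

[⇐] This fails: take n = 10. Then 10³ = 1000 ≡ 25 (mod 39), yet 10 ≡ 10 (mod 13), not 4.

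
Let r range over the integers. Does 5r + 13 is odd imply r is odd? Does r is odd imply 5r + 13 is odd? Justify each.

[⇒] This fails: r = 4 gives 5r + 13 = 33, which is odd, but 4 is even, not odd.

[⇐] This also fails: r = 5 is odd, but 5r + 13 = 38 is even, not odd.

Both directions fail.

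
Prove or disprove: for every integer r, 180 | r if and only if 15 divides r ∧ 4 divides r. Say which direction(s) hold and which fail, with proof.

(⟹) If 180 ∣ r, write r = 180q. Since 180 = 12·15, r = 15·(12q), so 15 ∣ r; and since 180 = 45·4, r = 4·(45q), so 4 ∣ r.

(⟸) This fails: take r = 60. Both 15 ∣ 60 and 4 ∣ 60, yet 60 is not a multiple of 180 (since 60 = 0·180 + 60), so 180 ∤ 60.

Only the forward implication holds.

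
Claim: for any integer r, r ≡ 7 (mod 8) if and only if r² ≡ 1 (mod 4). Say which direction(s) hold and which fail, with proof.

(⇒) holds; (⇐) fails.

[⇐] This fails: take r = 1. Then 1² = 1 ≡ 1 (mod 4), yet 1 ≡ 1 (mod 8), not 7.

[⇒] Suppose r ≡ 7 (mod 8). Then r² ≡ 7² = 49 (mod 8), and since 4 ∣ 8, also r² ≡ 1 (mod 4).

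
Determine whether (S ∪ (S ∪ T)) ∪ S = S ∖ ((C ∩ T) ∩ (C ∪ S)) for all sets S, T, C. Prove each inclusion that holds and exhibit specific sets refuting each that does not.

Forward inclusion. This inclusion fails. Take S = ∅, T = {1}, C = ∅; then 1 ∈ (S ∪ (S ∪ T)) ∪ S but 1 ∉ S ∖ ((C ∩ T) ∩ (C ∪ S)).

Reverse inclusion. Let x ∈ S ∖ ((C ∩ T) ∩ (C ∪ S)). Then either x ∈ S and x ∉ T, C; or x ∈ S ∩ T and x ∉ C; or x ∈ S ∩ C and x ∉ T. In each case x ∈ (S ∪ (S ∪ T)) ∪ S, so S ∖ ((C ∩ T) ∩ (C ∪ S)) ⊆ (S ∪ (S ∪ T)) ∪ S.

The sets are not equal: only the reverse inclusion holds.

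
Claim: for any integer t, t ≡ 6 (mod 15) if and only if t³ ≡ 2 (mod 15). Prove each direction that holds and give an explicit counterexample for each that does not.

Neither implication holds.

Forward direction. This fails: take t = 6. Then 6 ≡ 6 (mod 15), but 6³ = 216 ≡ 6 (mod 15), not 2.

Converse. This fails: take t = 8. Then 8³ = 512 ≡ 2 (mod 15), yet 8 ≡ 8 (mod 15), not 6.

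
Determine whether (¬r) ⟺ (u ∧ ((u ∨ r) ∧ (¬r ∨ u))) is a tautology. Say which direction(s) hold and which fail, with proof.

(⇒) This fails. Under u = F, r = F, the left side is true but the right side is false.

(⇐) This fails. Under u = T, r = T, the left side is false but the right side is true.

Both directions fail.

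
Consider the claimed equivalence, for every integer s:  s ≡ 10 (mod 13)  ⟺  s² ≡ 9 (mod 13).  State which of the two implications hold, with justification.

Only the forward direction holds.

(⟹) Suppose s ≡ 10 (mod 13). Write s = 13j + 10. Then (13j + 10)² = 169j² + 260j + 100 = 13(13j² + 20j + 7) + 9, so s² ≡ 9 (mod 13).

(⟸) This fails: take s = 3. Then 3² = 9 ≡ 9 (mod 13), yet 3 ≡ 3 (mod 13), not 10.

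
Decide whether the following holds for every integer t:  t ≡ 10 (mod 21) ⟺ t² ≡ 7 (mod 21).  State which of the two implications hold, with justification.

Neither implication holds.

(⇒) This fails: take t = 10. Then 10 ≡ 10 (mod 21), but 10² = 100 ≡ 16 (mod 21), not 7.

(⇐) This fails: take t = 7. Then 7² = 49 ≡ 7 (mod 21), yet 7 ≡ 7 (mod 21), not 10.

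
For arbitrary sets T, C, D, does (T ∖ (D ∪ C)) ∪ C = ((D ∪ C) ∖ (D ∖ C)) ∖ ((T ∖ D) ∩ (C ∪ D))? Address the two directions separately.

The sets are not equal: only the reverse inclusion holds.

(⊆) This inclusion fails. Take T = {1}, C = ∅, D = ∅; then 1 ∈ (T ∖ (D ∪ C)) ∪ C but 1 ∉ ((D ∪ C) ∖ (D ∖ C)) ∖ ((T ∖ D) ∩ (C ∪ D)).

(⊇) Let x ∈ ((D ∪ C) ∖ (D ∖ C)) ∖ ((T ∖ D) ∩ (C ∪ D)). Then either x ∈ C and x ∉ T, D; or x ∈ C ∩ D and x ∉ T; or x ∈ T ∩ C ∩ D. In each case x ∈ (T ∖ (D ∪ C)) ∪ C, so ((D ∪ C) ∖ (D ∖ C)) ∖ ((T ∖ D) ∩ (C ∪ D)) ⊆ (T ∖ (D ∪ C)) ∪ C.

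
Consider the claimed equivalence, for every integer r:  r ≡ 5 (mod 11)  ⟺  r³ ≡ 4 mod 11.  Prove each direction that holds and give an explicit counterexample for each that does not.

[⇒] Suppose r ≡ 5 (mod 11). Write r = 11j + 5. Then (11j + 5)³ = 1331j³ + 1815j² + 825j + 125 = 11(121j³ + 165j² + 75j + 11) + 4, so r³ ≡ 4 (mod 11).

[⇐] Conversely, suppose r³ ≡ 4 (mod 11). The only residue r in {0, …, 10} with r³ ≡ 4 (mod 11) is r = 5, so r ≡ 5 (mod 11).

Both implications hold.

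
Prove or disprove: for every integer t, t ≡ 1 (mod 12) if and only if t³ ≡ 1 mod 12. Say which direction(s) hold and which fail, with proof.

Forward direction. Suppose t ≡ 1 (mod 12). Write t = 12j + 1. Then (12j + 1)³ = 1728j³ + 432j² + 36j + 1 = 12(144j³ + 36j² + 3j) + 1, so t³ ≡ 1 (mod 12).

Converse. For the converse, argue contrapositively. If t ≢ 1 (mod 12), then t is congruent to one of 0, 2, 3, 4, 5, 6, 7, 8, 9, 10, 11 modulo 12, and these give t³ ≡ 0, 8, 3, 4, 5, 0, 7, 8, 9, 4, 11 respectively — never 1.

Both implications hold.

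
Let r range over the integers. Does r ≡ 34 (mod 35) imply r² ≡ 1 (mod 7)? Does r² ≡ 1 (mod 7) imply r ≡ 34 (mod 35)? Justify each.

[⇐] This fails: take r = 1. Then 1² = 1 ≡ 1 (mod 7), yet 1 ≡ 1 (mod 35), not 34.

[⇒] Suppose r ≡ 34 (mod 35). Then r² ≡ 34² = 1156 (mod 35), and since 7 ∣ 35, also r² ≡ 1 (mod 7).

Not equivalent: only (⇒) holds.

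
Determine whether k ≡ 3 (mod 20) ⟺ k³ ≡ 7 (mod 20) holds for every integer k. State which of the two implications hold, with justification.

Both implications hold.

(⇒) Suppose k ≡ 3 (mod 20). Write k = 20j + 3. Then (20j + 3)³ = 8000j³ + 3600j² + 540j + 27 = 20(400j³ + 180j² + 27j + 1) + 7, so k³ ≡ 7 (mod 20).

(⇐) Conversely, suppose k³ ≡ 7 (mod 20). The only residue r in {0, …, 19} with r³ ≡ 7 (mod 20) is r = 3, so k ≡ 3 (mod 20).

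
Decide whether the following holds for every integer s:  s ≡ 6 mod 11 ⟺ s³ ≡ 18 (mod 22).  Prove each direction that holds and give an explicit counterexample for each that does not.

(→) This fails: take s = 17. Then 17 ≡ 6 (mod 11), but 17³ = 4913 ≡ 7 (mod 22), not 18.

(←) Conversely, the residues r modulo 22 with r³ ≡ 18 (mod 22) are exactly {6}, and each is ≡ 6 (mod 11).

Only the converse holds.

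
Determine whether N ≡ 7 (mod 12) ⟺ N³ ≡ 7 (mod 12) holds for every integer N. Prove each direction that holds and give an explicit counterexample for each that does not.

[⇒] Suppose N ≡ 7 (mod 12). Write N = 12j + 7. Then (12j + 7)³ = 1728j³ + 3024j² + 1764j + 343 = 12(144j³ + 252j² + 147j + 28) + 7, so N³ ≡ 7 (mod 12).

[⇐] Conversely, suppose N³ ≡ 7 (mod 12). The only residue r in {0, …, 11} with r³ ≡ 7 (mod 12) is r = 7, so N ≡ 7 (mod 12).

Equivalent; both directions hold.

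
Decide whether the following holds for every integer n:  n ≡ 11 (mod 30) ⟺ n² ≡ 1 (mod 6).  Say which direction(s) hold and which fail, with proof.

Only the forward direction holds.

Forward direction. Suppose n ≡ 11 (mod 30). Then n² ≡ 11² = 121 (mod 30), and since 6 ∣ 30, also n² ≡ 1 (mod 6).

Converse. This fails: take n = 1. Then 1² = 1 ≡ 1 (mod 6), yet 1 ≡ 1 (mod 30), not 11.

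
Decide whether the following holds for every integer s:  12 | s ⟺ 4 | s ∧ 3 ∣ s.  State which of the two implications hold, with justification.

(⇐) Suppose 4 ∣ s and 3 ∣ s. Any common multiple of 4 and 3 is a multiple of their lcm; here gcd(4, 3) = 1, so lcm(4, 3) = 4·3 = 12, so 12 ∣ s.

(⇒) If 12 ∣ s, write s = 12q. Since 12 = 3·4, s = 4·(3q), so 4 ∣ s; and since 12 = 4·3, s = 3·(4q), so 3 ∣ s.

Both directions hold.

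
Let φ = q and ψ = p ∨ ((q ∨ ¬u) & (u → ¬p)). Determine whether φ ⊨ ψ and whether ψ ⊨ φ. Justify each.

(⇒) Assume the antecedent. If q is true, p ∨ ((q ∨ ¬u) & (u → ¬p)) reduces to true regardless of the other variables. If q is false, the antecedent cannot hold. Either way p ∨ ((q ∨ ¬u) & (u → ¬p)) holds.

(⇐) This fails. Under q = F, p = F, u = F, the left side is false but the right side is true.

Not equivalent: only (⇒) holds.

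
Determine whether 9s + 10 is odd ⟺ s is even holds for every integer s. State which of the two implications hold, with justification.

Forward direction. This fails: s = 7 gives 9s + 10 = 73, which is odd, but 7 is odd, not even.

Converse. This also fails: s = 6 is even, but 9s + 10 = 64 is even, not odd.

Neither direction holds.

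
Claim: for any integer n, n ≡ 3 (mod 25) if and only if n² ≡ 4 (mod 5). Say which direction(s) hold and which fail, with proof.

(→) Suppose n ≡ 3 (mod 25). Then n² ≡ 3² = 9 (mod 25), and since 5 ∣ 25, also n² ≡ 4 (mod 5).

(←) This fails: take n = 2. Then 2² = 4 ≡ 4 (mod 5), yet 2 ≡ 2 (mod 25), not 3.

Only the forward direction holds.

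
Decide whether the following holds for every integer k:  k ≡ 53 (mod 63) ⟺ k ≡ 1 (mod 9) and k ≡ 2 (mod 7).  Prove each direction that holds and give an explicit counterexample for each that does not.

(⇒) fails and (⇐) fails.

(⇒) This fails: k = 53 gives 53 ≡ 53 (mod 63) but 53 ≡ 8 (mod 9), so the conjunction on the right does not hold.

(⇐) This fails: k = 37 satisfies both congruences on the right (37 ≡ 1 mod 9 and 37 ≡ 2 mod 7) yet 37 ≡ 37 (mod 63), not 53.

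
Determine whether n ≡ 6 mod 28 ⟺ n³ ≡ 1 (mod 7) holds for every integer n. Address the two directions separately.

(⇒) This fails: take n = 6. Then 6 ≡ 6 (mod 28), but 6³ = 216 ≡ 6 (mod 7), not 1.

(⇐) This fails: take n = 1. Then 1³ = 1 ≡ 1 (mod 7), yet 1 ≡ 1 (mod 28), not 6.

Neither implication holds.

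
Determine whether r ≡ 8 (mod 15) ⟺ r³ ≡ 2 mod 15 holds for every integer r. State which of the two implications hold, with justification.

(⇐) Suppose r³ ≡ 2 (mod 15). The only residue r in {0, …, 14} with r³ ≡ 2 (mod 15) is r = 8, so r ≡ 8 (mod 15).

(⇒) Suppose r ≡ 8 (mod 15). Write r = 15j + 8. Then (15j + 8)³ = 3375j³ + 5400j² + 2880j + 512 = 15(225j³ + 360j² + 192j + 34) + 2, so r³ ≡ 2 (mod 15).

Equivalent; both directions hold.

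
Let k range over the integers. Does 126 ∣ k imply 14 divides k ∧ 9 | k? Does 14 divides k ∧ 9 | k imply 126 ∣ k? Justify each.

Equivalent; both directions hold.

(⇒) If 126 ∣ k, write k = 126q. Since 126 = 9·14, k = 14·(9q), so 14 ∣ k; and since 126 = 14·9, k = 9·(14q), so 9 ∣ k.

(⇐) Suppose 14 ∣ k and 9 ∣ k. Any common multiple of 14 and 9 is a multiple of their lcm; here gcd(14, 9) = 1, so lcm(14, 9) = 14·9 = 126, so 126 ∣ k.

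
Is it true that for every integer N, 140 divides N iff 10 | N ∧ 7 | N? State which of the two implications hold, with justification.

(⇒) holds; (⇐) fails.

Converse. This fails: take N = 70. Both 10 ∣ 70 and 7 ∣ 70, yet 70 is not a multiple of 140 (since 70 = 0·140 + 70), so 140 ∤ 70.

Forward direction. If 140 ∣ N, write N = 140q. Since 140 = 14·10, N = 10·(14q), so 10 ∣ N; and since 140 = 20·7, N = 7·(20q), so 7 ∣ N.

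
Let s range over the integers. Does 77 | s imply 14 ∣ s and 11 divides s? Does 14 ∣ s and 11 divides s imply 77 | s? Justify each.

(⟹) This fails: take s = 77. Certainly 77 ∣ 77, but 14 ∤ 77.

(⟸) Suppose 14 ∣ s and 11 ∣ s. Any common multiple of 14 and 11 is a multiple of their lcm; here gcd(14, 11) = 1, so lcm(14, 11) = 14·11 = 154, so 154 ∣ s. Since 77 ∣ 154, it follows that 77 ∣ s.

Only the reverse direction holds.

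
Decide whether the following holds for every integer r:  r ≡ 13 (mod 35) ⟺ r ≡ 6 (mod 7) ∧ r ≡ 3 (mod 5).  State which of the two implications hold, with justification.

(⇒) Suppose r ≡ 13 (mod 35); write r = 35j + 13. Since 7 ∣ 35, reducing mod 7 gives r ≡ 13 ≡ 6 (mod 7); since 5 ∣ 35, reducing mod 5 gives r ≡ 13 ≡ 3 (mod 5).

(⇐) Conversely, if r ≡ 6 (mod 7) and r ≡ 3 (mod 5), then by the Chinese remainder theorem r ≡ 13 (mod 35). This is exactly r ≡ 13 (mod 35).

The biconditional holds.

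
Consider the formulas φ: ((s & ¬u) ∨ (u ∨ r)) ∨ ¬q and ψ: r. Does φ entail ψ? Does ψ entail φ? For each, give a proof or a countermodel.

(→) This fails. Under q = F, r = F, s = F, u = F, the left side is true but the right side is false.

(←) Assume the antecedent. If r is true, ((s & ¬u) ∨ (u ∨ r)) ∨ ¬q reduces to true regardless of the other variables. If r is false, the antecedent cannot hold. Either way ((s & ¬u) ∨ (u ∨ r)) ∨ ¬q holds.

Only the reverse direction holds.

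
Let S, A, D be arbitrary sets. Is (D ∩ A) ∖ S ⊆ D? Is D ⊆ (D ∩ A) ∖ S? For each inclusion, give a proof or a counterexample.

Only the forward inclusion holds.

Forward inclusion. Let x ∈ (D ∩ A) ∖ S. Then x ∈ A ∩ D and x ∉ S, from which x ∈ D.

Reverse inclusion. This inclusion fails. Take S = ∅, A = ∅, D = {1}; then 1 ∈ D but 1 ∉ (D ∩ A) ∖ S.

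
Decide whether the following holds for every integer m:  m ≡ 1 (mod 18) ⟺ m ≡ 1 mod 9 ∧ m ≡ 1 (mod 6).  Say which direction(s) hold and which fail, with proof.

(⇒) Suppose m ≡ 1 (mod 18); write m = 18j + 1. Since 9 ∣ 18, reducing mod 9 gives m ≡ 1 (mod 9); since 6 ∣ 18, reducing mod 6 gives m ≡ 1 (mod 6).

(⇐) Conversely, if m ≡ 1 (mod 9) and m ≡ 1 (mod 6), then by the Chinese remainder theorem m ≡ 1 (mod 18). This is exactly m ≡ 1 (mod 18).

Both directions hold.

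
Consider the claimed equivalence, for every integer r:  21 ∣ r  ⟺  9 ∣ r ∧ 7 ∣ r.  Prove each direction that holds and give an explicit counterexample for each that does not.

(→) This fails: take r = 21. Certainly 21 ∣ 21, but 9 ∤ 21.

(←) Suppose 9 ∣ r and 7 ∣ r. Any common multiple of 9 and 7 is a multiple of their lcm; here gcd(9, 7) = 1, so lcm(9, 7) = 9·7 = 63, so 63 ∣ r. Since 21 ∣ 63, it follows that 21 ∣ r.

(⇒) fails; (⇐) holds.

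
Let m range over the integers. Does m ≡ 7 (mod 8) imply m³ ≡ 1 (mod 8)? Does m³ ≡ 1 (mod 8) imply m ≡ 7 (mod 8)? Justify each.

Both directions fail.

[⇒] This fails: take m = 7. Then 7 ≡ 7 (mod 8), but 7³ = 343 ≡ 7 (mod 8), not 1.

[⇐] This fails: take m = 1. Then 1³ = 1 ≡ 1 (mod 8), yet 1 ≡ 1 (mod 8), not 7.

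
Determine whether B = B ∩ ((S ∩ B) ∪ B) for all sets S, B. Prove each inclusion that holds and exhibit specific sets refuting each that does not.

Both inclusions hold; the sets are equal.

(⊆) Let x ∈ B. Then either x ∈ B and x ∉ S; or x ∈ S ∩ B. In each case x ∈ B ∩ ((S ∩ B) ∪ B), so B ⊆ B ∩ ((S ∩ B) ∪ B).

(⊇) Let x ∈ B ∩ ((S ∩ B) ∪ B). Then either x ∈ B and x ∉ S; or x ∈ S ∩ B. In each case x ∈ B, so B ∩ ((S ∩ B) ∪ B) ⊆ B.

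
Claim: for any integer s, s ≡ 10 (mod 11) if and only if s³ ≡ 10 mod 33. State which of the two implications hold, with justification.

(⇒) fails; (⇐) holds.

[⇐] The residues r modulo 33 with r³ ≡ 10 (mod 33) are exactly {10}, and each is ≡ 10 (mod 11).

[⇒] This fails: take s = 21. Then 21 ≡ 10 (mod 11), but 21³ = 9261 ≡ 21 (mod 33), not 10.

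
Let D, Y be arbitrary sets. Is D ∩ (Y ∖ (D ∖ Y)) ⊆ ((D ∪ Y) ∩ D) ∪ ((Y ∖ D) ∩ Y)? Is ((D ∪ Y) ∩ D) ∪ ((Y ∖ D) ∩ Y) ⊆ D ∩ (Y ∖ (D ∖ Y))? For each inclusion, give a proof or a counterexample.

The sets are not equal: only the forward inclusion holds.

Forward inclusion. Let x ∈ D ∩ (Y ∖ (D ∖ Y)). Then x ∈ D ∩ Y, from which x ∈ ((D ∪ Y) ∩ D) ∪ ((Y ∖ D) ∩ Y).

Reverse inclusion. This inclusion fails. Take D = {1}, Y = ∅; then 1 ∈ ((D ∪ Y) ∩ D) ∪ ((Y ∖ D) ∩ Y) but 1 ∉ D ∩ (Y ∖ (D ∖ Y)).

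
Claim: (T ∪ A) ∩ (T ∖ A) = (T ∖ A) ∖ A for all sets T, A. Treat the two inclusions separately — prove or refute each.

The two sets are equal.

(⟹) Let x ∈ (T ∪ A) ∩ (T ∖ A). Then x ∈ T and x ∉ A, from which x ∈ (T ∖ A) ∖ A.

(⟸) Let x ∈ (T ∖ A) ∖ A. Then x ∈ T and x ∉ A, from which x ∈ (T ∪ A) ∩ (T ∖ A).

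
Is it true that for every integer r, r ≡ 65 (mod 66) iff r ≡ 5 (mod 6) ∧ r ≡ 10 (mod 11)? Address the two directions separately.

Both implications hold.

(→) Suppose r ≡ 65 (mod 66); write r = 66j + 65. Since 6 ∣ 66, reducing mod 6 gives r ≡ 65 ≡ 5 (mod 6); since 11 ∣ 66, reducing mod 11 gives r ≡ 65 ≡ 10 (mod 11).

(←) Conversely, if r ≡ 5 (mod 6) and r ≡ 10 (mod 11), then by the Chinese remainder theorem r ≡ 65 (mod 66). This is exactly r ≡ 65 (mod 66).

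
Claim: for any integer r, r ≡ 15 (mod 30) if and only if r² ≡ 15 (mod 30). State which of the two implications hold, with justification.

(→) Suppose r ≡ 15 (mod 30). Write r = 30j + 15. Then (30j + 15)² = 900j² + 900j + 225 = 30(30j² + 30j + 7) + 15, so r² ≡ 15 (mod 30).

(←) Conversely, suppose r² ≡ 15 (mod 30). The only residue r in {0, …, 29} with r² ≡ 15 (mod 30) is r = 15, so r ≡ 15 (mod 30).

Both directions hold; the statement is true.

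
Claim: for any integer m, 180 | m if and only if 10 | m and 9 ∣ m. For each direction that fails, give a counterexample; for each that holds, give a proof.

(⇒) holds; (⇐) fails.

(⟹) If 180 ∣ m, write m = 180q. Since 180 = 18·10, m = 10·(18q), so 10 ∣ m; and since 180 = 20·9, m = 9·(20q), so 9 ∣ m.

(⟸) This fails: take m = 90. Both 10 ∣ 90 and 9 ∣ 90, yet 90 is not a multiple of 180 (since 90 = 0·180 + 90), so 180 ∤ 90.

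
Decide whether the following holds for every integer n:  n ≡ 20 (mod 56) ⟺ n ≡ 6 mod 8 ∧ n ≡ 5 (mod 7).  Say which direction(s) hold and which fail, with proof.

Both directions fail.

(⇒) This fails: n = 20 gives 20 ≡ 20 (mod 56) but 20 ≡ 4 (mod 8), so the conjunction on the right does not hold.

(⇐) This fails: n = 54 satisfies both congruences on the right (54 ≡ 6 mod 8 and 54 ≡ 5 mod 7) yet 54 ≡ 54 (mod 56), not 20.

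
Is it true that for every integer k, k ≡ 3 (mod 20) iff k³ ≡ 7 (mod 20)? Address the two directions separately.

Equivalent; both directions hold.

(⇒) Suppose k ≡ 3 (mod 20). Write k = 20j + 3. Then (20j + 3)³ = 8000j³ + 3600j² + 540j + 27 = 20(400j³ + 180j² + 27j + 1) + 7, so k³ ≡ 7 (mod 20).

(⇐) Conversely, suppose k³ ≡ 7 (mod 20). The only residue r in {0, …, 19} with r³ ≡ 7 (mod 20) is r = 3, so k ≡ 3 (mod 20).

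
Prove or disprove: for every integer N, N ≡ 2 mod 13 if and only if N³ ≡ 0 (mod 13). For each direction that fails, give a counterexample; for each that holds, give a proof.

(⇒) This fails: take N = 2. Then 2 ≡ 2 (mod 13), but 2³ = 8 ≡ 8 (mod 13), not 0.

(⇐) This fails: take N = 0. Then 0³ = 0 ≡ 0 (mod 13), yet 0 ≡ 0 (mod 13), not 2.

Neither direction holds.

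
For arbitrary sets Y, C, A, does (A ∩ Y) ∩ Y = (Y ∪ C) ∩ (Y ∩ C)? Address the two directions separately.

Forward inclusion. This inclusion fails. Take Y = {1}, C = ∅, A = {1}; then 1 ∈ (A ∩ Y) ∩ Y but 1 ∉ (Y ∪ C) ∩ (Y ∩ C).

Reverse inclusion. This inclusion fails. Take Y = {1}, C = {1}, A = ∅; then 1 ∈ (Y ∪ C) ∩ (Y ∩ C) but 1 ∉ (A ∩ Y) ∩ Y.

Both inclusions fail.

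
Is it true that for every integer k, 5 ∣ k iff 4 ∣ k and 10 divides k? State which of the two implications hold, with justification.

Only the converse holds.

(→) This fails: take k = 5. Certainly 5 ∣ 5, but 4 ∤ 5.

(←) Suppose 4 ∣ k and 10 ∣ k. Any common multiple of 4 and 10 is a multiple of their lcm; here lcm(4, 10) = 4·10/gcd(4, 10) = 40/2 = 20, so 20 ∣ k. Since 5 ∣ 20, it follows that 5 ∣ k.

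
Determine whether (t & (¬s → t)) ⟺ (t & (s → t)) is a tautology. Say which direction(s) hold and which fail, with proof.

Both implications hold.

[⇒] Assume the antecedent. If s is true, the antecedent forces (s = T, t = T), and t & (s → t) holds there. If s is false, the antecedent forces (s = F, t = T), and t & (s → t) holds there. Either way t & (s → t) holds.

[⇐] Assume the antecedent. If s is true, the antecedent forces (s = T, t = T), and t & (¬s → t) holds there. If s is false, the antecedent forces (s = F, t = T), and t & (¬s → t) holds there. Either way t & (¬s → t) holds.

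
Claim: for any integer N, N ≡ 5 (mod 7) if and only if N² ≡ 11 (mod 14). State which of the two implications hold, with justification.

Neither direction holds.

[⇒] This fails: take N = 12. Then 12 ≡ 5 (mod 7), but 12² = 144 ≡ 4 (mod 14), not 11.

[⇐] This fails: take N = 9. Then 9² = 81 ≡ 11 (mod 14), yet 9 ≡ 2 (mod 7), not 5.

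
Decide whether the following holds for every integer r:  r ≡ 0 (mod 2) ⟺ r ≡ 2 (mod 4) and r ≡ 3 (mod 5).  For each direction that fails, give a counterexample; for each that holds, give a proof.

(→) This fails: r = 0 gives 0 ≡ 0 (mod 2) but 0 ≡ 0 (mod 4), so the conjunction on the right does not hold.

(←) Conversely, if r ≡ 2 (mod 4) and r ≡ 3 (mod 5), then by the Chinese remainder theorem r ≡ 18 (mod 20). Since 18 ≡ 0 (mod 2) and 2 ∣ 20, we get r ≡ 0 (mod 2).

Not equivalent: only (⇐) holds.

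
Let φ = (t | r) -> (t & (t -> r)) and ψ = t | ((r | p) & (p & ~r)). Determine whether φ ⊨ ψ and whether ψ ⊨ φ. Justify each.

Neither direction holds.

Forward direction. This fails. Under t = F, r = F, p = F, the left side is true but the right side is false.

Converse. This fails. Under t = T, r = F, p = F, the left side is false but the right side is true.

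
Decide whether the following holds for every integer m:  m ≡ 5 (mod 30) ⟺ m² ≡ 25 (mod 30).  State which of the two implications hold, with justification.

(⟹) Suppose m ≡ 5 (mod 30). Write m = 30j + 5. Then (30j + 5)² = 900j² + 300j + 25 = 30(30j² + 10j) + 25, so m² ≡ 25 (mod 30).

(⟸) This fails: take m = 25. Then 25² = 625 ≡ 25 (mod 30), yet 25 ≡ 25 (mod 30), not 5.

Only the forward implication holds.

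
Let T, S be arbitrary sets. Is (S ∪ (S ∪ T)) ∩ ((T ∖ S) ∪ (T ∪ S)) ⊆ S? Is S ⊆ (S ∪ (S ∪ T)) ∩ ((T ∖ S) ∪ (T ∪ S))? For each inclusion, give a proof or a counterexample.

The sets are not equal: only the reverse inclusion holds.

Reverse inclusion. Let x ∈ S. Then either x ∈ S and x ∉ T; or x ∈ T ∩ S. In each case x ∈ (S ∪ (S ∪ T)) ∩ ((T ∖ S) ∪ (T ∪ S)), so S ⊆ (S ∪ (S ∪ T)) ∩ ((T ∖ S) ∪ (T ∪ S)).

Forward inclusion. This inclusion fails. Take T = {1}, S = ∅; then 1 ∈ (S ∪ (S ∪ T)) ∩ ((T ∖ S) ∪ (T ∪ S)) but 1 ∉ S.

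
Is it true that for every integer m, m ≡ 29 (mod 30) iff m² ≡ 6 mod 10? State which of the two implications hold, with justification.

(⇒) fails and (⇐) fails.

[⇒] This fails: take m = 29. Then 29 ≡ 29 (mod 30), but 29² = 841 ≡ 1 (mod 10), not 6.

[⇐] This fails: take m = 4. Then 4² = 16 ≡ 6 (mod 10), yet 4 ≡ 4 (mod 30), not 29.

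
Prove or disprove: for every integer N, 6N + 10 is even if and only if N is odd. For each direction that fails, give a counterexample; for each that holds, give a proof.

The forward direction fails; the converse holds.

Converse. Suppose N is odd. Since 6 is even, 6N is even for every N, so 6N + 10 has the same parity as 10, which is even. Hence 6N + 10 is even.

Forward direction. This fails: take N = 0. Then 6N + 10 = 10, which is even, yet N = 0 is even, not odd.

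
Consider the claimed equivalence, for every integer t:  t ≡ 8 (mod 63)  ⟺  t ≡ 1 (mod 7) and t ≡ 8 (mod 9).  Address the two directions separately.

(⇒) Suppose t ≡ 8 (mod 63); write t = 63j + 8. Since 7 ∣ 63, reducing mod 7 gives t ≡ 8 ≡ 1 (mod 7); since 9 ∣ 63, reducing mod 9 gives t ≡ 8 (mod 9).

(⇐) Conversely, if t ≡ 1 (mod 7) and t ≡ 8 (mod 9), then by the Chinese remainder theorem t ≡ 8 (mod 63). This is exactly t ≡ 8 (mod 63).

Equivalent; both directions hold.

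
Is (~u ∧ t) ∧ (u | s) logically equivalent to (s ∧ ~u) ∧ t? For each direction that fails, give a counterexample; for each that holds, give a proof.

Both implications hold.

[⇒] Assume the antecedent. If s is true, the antecedent forces (s = T, t = T, u = F), and (s ∧ ~u) ∧ t holds there. If s is false, the antecedent cannot hold. Either way (s ∧ ~u) ∧ t holds.

[⇐] Assume the antecedent. If s is true, the antecedent forces (s = T, t = T, u = F), and (~u ∧ t) ∧ (u | s) holds there. If s is false, the antecedent cannot hold. Either way (~u ∧ t) ∧ (u | s) holds.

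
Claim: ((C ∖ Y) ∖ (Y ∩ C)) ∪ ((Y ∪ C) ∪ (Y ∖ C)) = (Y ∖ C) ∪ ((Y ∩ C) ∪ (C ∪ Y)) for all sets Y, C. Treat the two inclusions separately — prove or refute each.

Both inclusions hold; the sets are equal.

(⟸) Let x ∈ (Y ∖ C) ∪ ((Y ∩ C) ∪ (C ∪ Y)). Then either x ∈ Y and x ∉ C; or x ∈ C and x ∉ Y; or x ∈ Y ∩ C. In each case x ∈ ((C ∖ Y) ∖ (Y ∩ C)) ∪ ((Y ∪ C) ∪ (Y ∖ C)), so (Y ∖ C) ∪ ((Y ∩ C) ∪ (C ∪ Y)) ⊆ ((C ∖ Y) ∖ (Y ∩ C)) ∪ ((Y ∪ C) ∪ (Y ∖ C)).

(⟹) Let x ∈ ((C ∖ Y) ∖ (Y ∩ C)) ∪ ((Y ∪ C) ∪ (Y ∖ C)). Then either x ∈ Y and x ∉ C; or x ∈ C and x ∉ Y; or x ∈ Y ∩ C. In each case x ∈ (Y ∖ C) ∪ ((Y ∩ C) ∪ (C ∪ Y)), so ((C ∖ Y) ∖ (Y ∩ C)) ∪ ((Y ∪ C) ∪ (Y ∖ C)) ⊆ (Y ∖ C) ∪ ((Y ∩ C) ∪ (C ∪ Y)).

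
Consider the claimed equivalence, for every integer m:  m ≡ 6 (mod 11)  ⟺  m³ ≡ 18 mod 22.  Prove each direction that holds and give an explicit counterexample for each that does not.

Only the converse holds.

(⟸) The residues r modulo 22 with r³ ≡ 18 (mod 22) are exactly {6}, and each is ≡ 6 (mod 11).

(⟹) This fails: take m = 17. Then 17 ≡ 6 (mod 11), but 17³ = 4913 ≡ 7 (mod 22), not 18.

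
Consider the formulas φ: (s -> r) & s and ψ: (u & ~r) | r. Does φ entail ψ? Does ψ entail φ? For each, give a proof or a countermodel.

Not equivalent: only (⇒) holds.

(⇐) This fails. Under u = T, r = F, s = F, the left side is false but the right side is true.

(⇒) Assume the antecedent. If u is true, (u & ~r) | r reduces to true regardless of the other variables. If u is false, the antecedent forces (u = F, r = T, s = T), and (u & ~r) | r holds there. Either way (u & ~r) | r holds.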